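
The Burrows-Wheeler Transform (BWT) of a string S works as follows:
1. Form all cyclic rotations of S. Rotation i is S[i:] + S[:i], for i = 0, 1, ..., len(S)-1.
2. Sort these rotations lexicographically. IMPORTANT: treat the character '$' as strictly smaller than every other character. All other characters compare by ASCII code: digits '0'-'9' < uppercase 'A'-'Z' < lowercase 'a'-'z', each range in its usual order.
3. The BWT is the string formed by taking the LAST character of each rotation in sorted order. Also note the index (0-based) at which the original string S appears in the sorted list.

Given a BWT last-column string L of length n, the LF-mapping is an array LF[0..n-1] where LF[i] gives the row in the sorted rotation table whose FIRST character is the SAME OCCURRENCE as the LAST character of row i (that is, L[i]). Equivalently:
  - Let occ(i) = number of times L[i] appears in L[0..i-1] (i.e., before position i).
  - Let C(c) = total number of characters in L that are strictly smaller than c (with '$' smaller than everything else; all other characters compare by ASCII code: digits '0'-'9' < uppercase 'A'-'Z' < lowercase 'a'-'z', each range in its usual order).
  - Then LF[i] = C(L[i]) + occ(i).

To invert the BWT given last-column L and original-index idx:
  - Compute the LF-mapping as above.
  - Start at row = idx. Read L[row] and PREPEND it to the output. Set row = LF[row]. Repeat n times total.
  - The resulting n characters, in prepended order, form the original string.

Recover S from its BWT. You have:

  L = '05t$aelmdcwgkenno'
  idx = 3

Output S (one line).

LF mapping: 1 2 15 0 3 6 10 11 5 4 16 8 9 7 12 13 14
Walk LF starting at row 3, prepending L[row]:
  step 1: row=3, L[3]='$', prepend. Next row=LF[3]=0
  step 2: row=0, L[0]='0', prepend. Next row=LF[0]=1
  step 3: row=1, L[1]='5', prepend. Next row=LF[1]=2
  step 4: row=2, L[2]='t', prepend. Next row=LF[2]=15
  step 5: row=15, L[15]='n', prepend. Next row=LF[15]=13
  step 6: row=13, L[13]='e', prepend. Next row=LF[13]=7
  step 7: row=7, L[7]='m', prepend. Next row=LF[7]=11
  step 8: row=11, L[11]='g', prepend. Next row=LF[11]=8
  step 9: row=8, L[8]='d', prepend. Next row=LF[8]=5
  step 10: row=5, L[5]='e', prepend. Next row=LF[5]=6
  step 11: row=6, L[6]='l', prepend. Next row=LF[6]=10
  step 12: row=10, L[10]='w', prepend. Next row=LF[10]=16
  step 13: row=16, L[16]='o', prepend. Next row=LF[16]=14
  step 14: row=14, L[14]='n', prepend. Next row=LF[14]=12
  step 15: row=12, L[12]='k', prepend. Next row=LF[12]=9
  step 16: row=9, L[9]='c', prepend. Next row=LF[9]=4
  step 17: row=4, L[4]='a', prepend. Next row=LF[4]=3
Reversed output: acknowledgment50$

Answer: acknowledgment50$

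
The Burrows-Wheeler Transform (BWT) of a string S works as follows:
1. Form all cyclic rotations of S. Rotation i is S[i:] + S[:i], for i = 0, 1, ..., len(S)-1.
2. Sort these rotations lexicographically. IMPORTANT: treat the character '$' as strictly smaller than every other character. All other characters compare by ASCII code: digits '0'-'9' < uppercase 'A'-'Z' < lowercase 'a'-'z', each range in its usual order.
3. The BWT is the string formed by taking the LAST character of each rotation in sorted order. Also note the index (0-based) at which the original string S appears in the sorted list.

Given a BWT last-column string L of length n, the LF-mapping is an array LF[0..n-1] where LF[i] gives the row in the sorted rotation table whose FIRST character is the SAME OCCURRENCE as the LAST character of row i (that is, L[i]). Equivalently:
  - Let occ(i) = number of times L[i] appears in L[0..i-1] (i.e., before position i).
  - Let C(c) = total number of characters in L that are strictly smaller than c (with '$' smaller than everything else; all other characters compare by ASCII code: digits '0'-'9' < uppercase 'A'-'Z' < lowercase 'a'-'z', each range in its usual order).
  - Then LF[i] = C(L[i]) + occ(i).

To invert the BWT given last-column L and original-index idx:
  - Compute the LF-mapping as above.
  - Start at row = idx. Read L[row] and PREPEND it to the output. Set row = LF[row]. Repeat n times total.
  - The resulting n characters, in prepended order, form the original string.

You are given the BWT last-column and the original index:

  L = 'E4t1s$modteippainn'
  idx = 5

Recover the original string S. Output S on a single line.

LF mapping: 3 2 16 1 15 0 9 12 5 17 6 7 13 14 4 8 10 11
Walk LF starting at row 5, prepending L[row]:
  step 1: row=5, L[5]='$', prepend. Next row=LF[5]=0
  step 2: row=0, L[0]='E', prepend. Next row=LF[0]=3
  step 3: row=3, L[3]='1', prepend. Next row=LF[3]=1
  step 4: row=1, L[1]='4', prepend. Next row=LF[1]=2
  step 5: row=2, L[2]='t', prepend. Next row=LF[2]=16
  step 6: row=16, L[16]='n', prepend. Next row=LF[16]=10
  step 7: row=10, L[10]='e', prepend. Next row=LF[10]=6
  step 8: row=6, L[6]='m', prepend. Next row=LF[6]=9
  step 9: row=9, L[9]='t', prepend. Next row=LF[9]=17
  step 10: row=17, L[17]='n', prepend. Next row=LF[17]=11
  step 11: row=11, L[11]='i', prepend. Next row=LF[11]=7
  step 12: row=7, L[7]='o', prepend. Next row=LF[7]=12
  step 13: row=12, L[12]='p', prepend. Next row=LF[12]=13
  step 14: row=13, L[13]='p', prepend. Next row=LF[13]=14
  step 15: row=14, L[14]='a', prepend. Next row=LF[14]=4
  step 16: row=4, L[4]='s', prepend. Next row=LF[4]=15
  step 17: row=15, L[15]='i', prepend. Next row=LF[15]=8
  step 18: row=8, L[8]='d', prepend. Next row=LF[8]=5
Reversed output: disappointment41E$

Answer: disappointment41E$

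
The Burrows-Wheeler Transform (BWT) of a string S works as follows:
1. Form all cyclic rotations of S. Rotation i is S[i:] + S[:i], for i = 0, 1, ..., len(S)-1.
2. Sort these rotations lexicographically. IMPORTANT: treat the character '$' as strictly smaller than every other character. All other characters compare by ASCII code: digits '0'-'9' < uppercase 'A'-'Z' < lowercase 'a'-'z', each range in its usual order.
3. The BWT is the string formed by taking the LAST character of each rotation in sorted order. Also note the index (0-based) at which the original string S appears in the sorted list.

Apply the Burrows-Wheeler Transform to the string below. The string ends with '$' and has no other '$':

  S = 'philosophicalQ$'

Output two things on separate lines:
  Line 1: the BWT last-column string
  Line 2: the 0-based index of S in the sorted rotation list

Answer: Qlcipphhaislo$o
13

Derivation:
All 15 rotations (rotation i = S[i:]+S[:i]):
  rot[0] = philosophicalQ$
  rot[1] = hilosophicalQ$p
  rot[2] = ilosophicalQ$ph
  rot[3] = losophicalQ$phi
  rot[4] = osophicalQ$phil
  rot[5] = sophicalQ$philo
  rot[6] = ophicalQ$philos
  rot[7] = phicalQ$philoso
  rot[8] = hicalQ$philosop
  rot[9] = icalQ$philosoph
  rot[10] = calQ$philosophi
  rot[11] = alQ$philosophic
  rot[12] = lQ$philosophica
  rot[13] = Q$philosophical
  rot[14] = $philosophicalQ
Sorted (with $ < everything):
  sorted[0] = $philosophicalQ  (last char: 'Q')
  sorted[1] = Q$philosophical  (last char: 'l')
  sorted[2] = alQ$philosophic  (last char: 'c')
  sorted[3] = calQ$philosophi  (last char: 'i')
  sorted[4] = hicalQ$philosop  (last char: 'p')
  sorted[5] = hilosophicalQ$p  (last char: 'p')
  sorted[6] = icalQ$philosoph  (last char: 'h')
  sorted[7] = ilosophicalQ$ph  (last char: 'h')
  sorted[8] = lQ$philosophica  (last char: 'a')
  sorted[9] = losophicalQ$phi  (last char: 'i')
  sorted[10] = ophicalQ$philos  (last char: 's')
  sorted[11] = osophicalQ$phil  (last char: 'l')
  sorted[12] = phicalQ$philoso  (last char: 'o')
  sorted[13] = philosophicalQ$  (last char: '$')
  sorted[14] = sophicalQ$philo  (last char: 'o')
Last column: Qlcipphhaislo$o
Original string S is at sorted index 13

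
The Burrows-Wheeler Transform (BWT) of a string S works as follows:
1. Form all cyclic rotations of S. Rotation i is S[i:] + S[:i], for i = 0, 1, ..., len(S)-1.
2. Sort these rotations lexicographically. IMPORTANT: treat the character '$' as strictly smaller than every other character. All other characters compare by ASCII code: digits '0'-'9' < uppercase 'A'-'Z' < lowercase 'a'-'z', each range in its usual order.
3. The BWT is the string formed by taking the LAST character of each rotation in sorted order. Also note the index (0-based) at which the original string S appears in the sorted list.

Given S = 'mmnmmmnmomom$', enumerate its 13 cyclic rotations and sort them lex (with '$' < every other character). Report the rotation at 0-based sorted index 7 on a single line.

Answer: mom$mmnmmmnmo

Derivation:
All 13 rotations (rotation i = S[i:]+S[:i]):
  rot[0] = mmnmmmnmomom$
  rot[1] = mnmmmnmomom$m
  rot[2] = nmmmnmomom$mm
  rot[3] = mmmnmomom$mmn
  rot[4] = mmnmomom$mmnm
  rot[5] = mnmomom$mmnmm
  rot[6] = nmomom$mmnmmm
  rot[7] = momom$mmnmmmn
  rot[8] = omom$mmnmmmnm
  rot[9] = mom$mmnmmmnmo
  rot[10] = om$mmnmmmnmom
  rot[11] = m$mmnmmmnmomo
  rot[12] = $mmnmmmnmomom
Sorted (with $ < everything):
  sorted[0] = $mmnmmmnmomom
  sorted[1] = m$mmnmmmnmomo
  sorted[2] = mmmnmomom$mmn
  sorted[3] = mmnmmmnmomom$
  sorted[4] = mmnmomom$mmnm
  sorted[5] = mnmmmnmomom$m
  sorted[6] = mnmomom$mmnmm
  sorted[7] = mom$mmnmmmnmo
  sorted[8] = momom$mmnmmmn
  sorted[9] = nmmmnmomom$mm
  sorted[10] = nmomom$mmnmmm
  sorted[11] = om$mmnmmmnmom
  sorted[12] = omom$mmnmmmnm
sorted[7] = mom$mmnmmmnmo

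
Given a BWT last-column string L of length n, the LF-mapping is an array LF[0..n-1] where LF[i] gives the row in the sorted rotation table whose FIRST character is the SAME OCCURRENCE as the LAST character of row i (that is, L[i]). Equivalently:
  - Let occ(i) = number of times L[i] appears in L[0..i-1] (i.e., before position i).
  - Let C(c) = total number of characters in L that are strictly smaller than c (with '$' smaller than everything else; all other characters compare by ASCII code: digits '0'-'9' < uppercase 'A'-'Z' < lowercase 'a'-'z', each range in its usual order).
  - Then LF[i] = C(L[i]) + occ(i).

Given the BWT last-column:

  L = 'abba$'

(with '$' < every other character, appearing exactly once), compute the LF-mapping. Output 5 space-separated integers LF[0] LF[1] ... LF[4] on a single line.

Answer: 1 3 4 2 0

Derivation:
Char counts: '$':1, 'a':2, 'b':2
C (first-col start): C('$')=0, C('a')=1, C('b')=3
L[0]='a': occ=0, LF[0]=C('a')+0=1+0=1
L[1]='b': occ=0, LF[1]=C('b')+0=3+0=3
L[2]='b': occ=1, LF[2]=C('b')+1=3+1=4
L[3]='a': occ=1, LF[3]=C('a')+1=1+1=2
L[4]='$': occ=0, LF[4]=C('$')+0=0+0=0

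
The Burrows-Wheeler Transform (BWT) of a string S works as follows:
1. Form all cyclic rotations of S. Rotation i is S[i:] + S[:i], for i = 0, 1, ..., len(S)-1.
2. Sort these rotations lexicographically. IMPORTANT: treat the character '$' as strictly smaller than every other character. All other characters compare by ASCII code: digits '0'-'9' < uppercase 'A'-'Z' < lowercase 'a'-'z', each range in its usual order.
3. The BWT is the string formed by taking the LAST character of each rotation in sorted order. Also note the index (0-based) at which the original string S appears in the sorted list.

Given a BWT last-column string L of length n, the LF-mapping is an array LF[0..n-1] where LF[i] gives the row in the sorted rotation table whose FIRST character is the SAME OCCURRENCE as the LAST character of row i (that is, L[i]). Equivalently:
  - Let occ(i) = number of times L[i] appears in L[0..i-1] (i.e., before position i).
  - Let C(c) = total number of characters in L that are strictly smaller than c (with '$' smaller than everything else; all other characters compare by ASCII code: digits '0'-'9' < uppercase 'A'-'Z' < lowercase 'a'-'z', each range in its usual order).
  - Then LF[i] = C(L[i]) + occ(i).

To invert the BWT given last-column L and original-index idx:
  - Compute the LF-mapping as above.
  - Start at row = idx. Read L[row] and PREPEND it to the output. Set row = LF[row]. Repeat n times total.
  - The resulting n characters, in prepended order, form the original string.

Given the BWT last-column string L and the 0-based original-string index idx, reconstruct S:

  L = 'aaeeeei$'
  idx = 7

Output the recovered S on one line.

Answer: ieeeeaa$

Derivation:
LF mapping: 1 2 3 4 5 6 7 0
Walk LF starting at row 7, prepending L[row]:
  step 1: row=7, L[7]='$', prepend. Next row=LF[7]=0
  step 2: row=0, L[0]='a', prepend. Next row=LF[0]=1
  step 3: row=1, L[1]='a', prepend. Next row=LF[1]=2
  step 4: row=2, L[2]='e', prepend. Next row=LF[2]=3
  step 5: row=3, L[3]='e', prepend. Next row=LF[3]=4
  step 6: row=4, L[4]='e', prepend. Next row=LF[4]=5
  step 7: row=5, L[5]='e', prepend. Next row=LF[5]=6
  step 8: row=6, L[6]='i', prepend. Next row=LF[6]=7
Reversed output: ieeeeaa$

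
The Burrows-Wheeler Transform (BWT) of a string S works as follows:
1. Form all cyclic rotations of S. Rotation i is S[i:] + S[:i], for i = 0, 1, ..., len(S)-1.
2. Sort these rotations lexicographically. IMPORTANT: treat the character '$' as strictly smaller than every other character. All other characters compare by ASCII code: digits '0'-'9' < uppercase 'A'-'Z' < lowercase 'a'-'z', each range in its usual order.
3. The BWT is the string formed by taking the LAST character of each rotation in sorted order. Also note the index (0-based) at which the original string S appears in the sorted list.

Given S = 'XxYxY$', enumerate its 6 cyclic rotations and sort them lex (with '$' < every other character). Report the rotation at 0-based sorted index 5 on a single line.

Answer: xYxY$X

Derivation:
All 6 rotations (rotation i = S[i:]+S[:i]):
  rot[0] = XxYxY$
  rot[1] = xYxY$X
  rot[2] = YxY$Xx
  rot[3] = xY$XxY
  rot[4] = Y$XxYx
  rot[5] = $XxYxY
Sorted (with $ < everything):
  sorted[0] = $XxYxY
  sorted[1] = XxYxY$
  sorted[2] = Y$XxYx
  sorted[3] = YxY$Xx
  sorted[4] = xY$XxY
  sorted[5] = xYxY$X
sorted[5] = xYxY$X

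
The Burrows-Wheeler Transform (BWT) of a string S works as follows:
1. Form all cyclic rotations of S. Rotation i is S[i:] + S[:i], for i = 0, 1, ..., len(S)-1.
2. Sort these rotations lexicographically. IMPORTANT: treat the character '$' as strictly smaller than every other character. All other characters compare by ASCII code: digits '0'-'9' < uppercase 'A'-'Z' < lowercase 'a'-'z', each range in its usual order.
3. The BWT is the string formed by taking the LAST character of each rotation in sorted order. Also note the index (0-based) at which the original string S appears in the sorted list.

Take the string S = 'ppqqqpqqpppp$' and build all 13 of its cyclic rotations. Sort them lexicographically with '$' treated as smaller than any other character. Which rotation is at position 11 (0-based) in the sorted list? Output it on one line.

All 13 rotations (rotation i = S[i:]+S[:i]):
  rot[0] = ppqqqpqqpppp$
  rot[1] = pqqqpqqpppp$p
  rot[2] = qqqpqqpppp$pp
  rot[3] = qqpqqpppp$ppq
  rot[4] = qpqqpppp$ppqq
  rot[5] = pqqpppp$ppqqq
  rot[6] = qqpppp$ppqqqp
  rot[7] = qpppp$ppqqqpq
  rot[8] = pppp$ppqqqpqq
  rot[9] = ppp$ppqqqpqqp
  rot[10] = pp$ppqqqpqqpp
  rot[11] = p$ppqqqpqqppp
  rot[12] = $ppqqqpqqpppp
Sorted (with $ < everything):
  sorted[0] = $ppqqqpqqpppp
  sorted[1] = p$ppqqqpqqppp
  sorted[2] = pp$ppqqqpqqpp
  sorted[3] = ppp$ppqqqpqqp
  sorted[4] = pppp$ppqqqpqq
  sorted[5] = ppqqqpqqpppp$
  sorted[6] = pqqpppp$ppqqq
  sorted[7] = pqqqpqqpppp$p
  sorted[8] = qpppp$ppqqqpq
  sorted[9] = qpqqpppp$ppqq
  sorted[10] = qqpppp$ppqqqp
  sorted[11] = qqpqqpppp$ppq
  sorted[12] = qqqpqqpppp$pp
sorted[11] = qqpqqpppp$ppq

Answer: qqpqqpppp$ppq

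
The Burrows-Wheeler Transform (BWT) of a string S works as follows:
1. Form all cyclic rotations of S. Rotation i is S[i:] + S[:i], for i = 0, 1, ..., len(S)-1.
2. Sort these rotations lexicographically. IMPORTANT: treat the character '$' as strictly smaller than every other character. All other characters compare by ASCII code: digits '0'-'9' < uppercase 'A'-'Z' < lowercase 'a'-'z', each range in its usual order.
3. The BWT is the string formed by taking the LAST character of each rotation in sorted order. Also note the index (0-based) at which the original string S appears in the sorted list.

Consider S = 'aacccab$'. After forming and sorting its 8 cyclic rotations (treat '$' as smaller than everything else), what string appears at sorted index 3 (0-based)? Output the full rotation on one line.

All 8 rotations (rotation i = S[i:]+S[:i]):
  rot[0] = aacccab$
  rot[1] = acccab$a
  rot[2] = cccab$aa
  rot[3] = ccab$aac
  rot[4] = cab$aacc
  rot[5] = ab$aaccc
  rot[6] = b$aaccca
  rot[7] = $aacccab
Sorted (with $ < everything):
  sorted[0] = $aacccab
  sorted[1] = aacccab$
  sorted[2] = ab$aaccc
  sorted[3] = acccab$a
  sorted[4] = b$aaccca
  sorted[5] = cab$aacc
  sorted[6] = ccab$aac
  sorted[7] = cccab$aa
sorted[3] = acccab$a

Answer: acccab$a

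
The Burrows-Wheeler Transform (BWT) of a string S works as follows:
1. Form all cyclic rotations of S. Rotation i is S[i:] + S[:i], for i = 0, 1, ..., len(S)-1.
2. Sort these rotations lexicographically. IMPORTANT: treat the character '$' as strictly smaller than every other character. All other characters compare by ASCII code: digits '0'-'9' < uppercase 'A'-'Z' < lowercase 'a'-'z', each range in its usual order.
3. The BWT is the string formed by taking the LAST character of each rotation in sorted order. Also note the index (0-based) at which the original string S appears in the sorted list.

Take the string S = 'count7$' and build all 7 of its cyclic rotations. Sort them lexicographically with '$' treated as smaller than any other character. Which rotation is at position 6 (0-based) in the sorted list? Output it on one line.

All 7 rotations (rotation i = S[i:]+S[:i]):
  rot[0] = count7$
  rot[1] = ount7$c
  rot[2] = unt7$co
  rot[3] = nt7$cou
  rot[4] = t7$coun
  rot[5] = 7$count
  rot[6] = $count7
Sorted (with $ < everything):
  sorted[0] = $count7
  sorted[1] = 7$count
  sorted[2] = count7$
  sorted[3] = nt7$cou
  sorted[4] = ount7$c
  sorted[5] = t7$coun
  sorted[6] = unt7$co
sorted[6] = unt7$co

Answer: unt7$co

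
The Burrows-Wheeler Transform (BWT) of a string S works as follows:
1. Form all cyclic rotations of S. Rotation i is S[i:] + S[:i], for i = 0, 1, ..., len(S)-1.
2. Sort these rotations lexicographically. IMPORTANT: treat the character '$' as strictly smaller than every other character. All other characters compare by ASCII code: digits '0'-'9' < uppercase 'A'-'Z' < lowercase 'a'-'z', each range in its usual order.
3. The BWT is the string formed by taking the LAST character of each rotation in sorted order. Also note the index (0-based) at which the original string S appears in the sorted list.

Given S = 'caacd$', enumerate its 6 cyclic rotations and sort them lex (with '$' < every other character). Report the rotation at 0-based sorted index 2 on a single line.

All 6 rotations (rotation i = S[i:]+S[:i]):
  rot[0] = caacd$
  rot[1] = aacd$c
  rot[2] = acd$ca
  rot[3] = cd$caa
  rot[4] = d$caac
  rot[5] = $caacd
Sorted (with $ < everything):
  sorted[0] = $caacd
  sorted[1] = aacd$c
  sorted[2] = acd$ca
  sorted[3] = caacd$
  sorted[4] = cd$caa
  sorted[5] = d$caac
sorted[2] = acd$ca

Answer: acd$ca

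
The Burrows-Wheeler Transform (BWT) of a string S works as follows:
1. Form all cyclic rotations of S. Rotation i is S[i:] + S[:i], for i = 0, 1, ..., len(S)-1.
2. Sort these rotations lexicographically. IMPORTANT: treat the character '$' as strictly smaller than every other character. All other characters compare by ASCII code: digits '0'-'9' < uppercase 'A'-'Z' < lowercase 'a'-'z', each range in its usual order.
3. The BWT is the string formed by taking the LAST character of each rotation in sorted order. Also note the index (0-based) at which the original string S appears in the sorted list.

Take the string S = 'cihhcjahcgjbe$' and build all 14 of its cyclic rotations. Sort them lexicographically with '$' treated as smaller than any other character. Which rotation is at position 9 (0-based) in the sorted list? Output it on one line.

Answer: hcjahcgjbe$cih

Derivation:
All 14 rotations (rotation i = S[i:]+S[:i]):
  rot[0] = cihhcjahcgjbe$
  rot[1] = ihhcjahcgjbe$c
  rot[2] = hhcjahcgjbe$ci
  rot[3] = hcjahcgjbe$cih
  rot[4] = cjahcgjbe$cihh
  rot[5] = jahcgjbe$cihhc
  rot[6] = ahcgjbe$cihhcj
  rot[7] = hcgjbe$cihhcja
  rot[8] = cgjbe$cihhcjah
  rot[9] = gjbe$cihhcjahc
  rot[10] = jbe$cihhcjahcg
  rot[11] = be$cihhcjahcgj
  rot[12] = e$cihhcjahcgjb
  rot[13] = $cihhcjahcgjbe
Sorted (with $ < everything):
  sorted[0] = $cihhcjahcgjbe
  sorted[1] = ahcgjbe$cihhcj
  sorted[2] = be$cihhcjahcgj
  sorted[3] = cgjbe$cihhcjah
  sorted[4] = cihhcjahcgjbe$
  sorted[5] = cjahcgjbe$cihh
  sorted[6] = e$cihhcjahcgjb
  sorted[7] = gjbe$cihhcjahc
  sorted[8] = hcgjbe$cihhcja
  sorted[9] = hcjahcgjbe$cih
  sorted[10] = hhcjahcgjbe$ci
  sorted[11] = ihhcjahcgjbe$c
  sorted[12] = jahcgjbe$cihhc
  sorted[13] = jbe$cihhcjahcg
sorted[9] = hcjahcgjbe$cih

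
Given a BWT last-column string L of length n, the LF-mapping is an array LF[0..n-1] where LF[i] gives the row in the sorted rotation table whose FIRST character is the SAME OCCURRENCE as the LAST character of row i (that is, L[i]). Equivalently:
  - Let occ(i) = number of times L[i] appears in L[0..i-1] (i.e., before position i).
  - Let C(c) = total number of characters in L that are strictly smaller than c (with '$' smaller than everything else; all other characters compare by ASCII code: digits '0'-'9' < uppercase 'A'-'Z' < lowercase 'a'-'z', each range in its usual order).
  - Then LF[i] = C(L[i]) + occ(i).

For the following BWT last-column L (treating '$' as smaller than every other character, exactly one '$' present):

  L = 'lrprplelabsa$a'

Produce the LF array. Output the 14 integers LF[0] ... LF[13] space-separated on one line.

Char counts: '$':1, 'a':3, 'b':1, 'e':1, 'l':3, 'p':2, 'r':2, 's':1
C (first-col start): C('$')=0, C('a')=1, C('b')=4, C('e')=5, C('l')=6, C('p')=9, C('r')=11, C('s')=13
L[0]='l': occ=0, LF[0]=C('l')+0=6+0=6
L[1]='r': occ=0, LF[1]=C('r')+0=11+0=11
L[2]='p': occ=0, LF[2]=C('p')+0=9+0=9
L[3]='r': occ=1, LF[3]=C('r')+1=11+1=12
L[4]='p': occ=1, LF[4]=C('p')+1=9+1=10
L[5]='l': occ=1, LF[5]=C('l')+1=6+1=7
L[6]='e': occ=0, LF[6]=C('e')+0=5+0=5
L[7]='l': occ=2, LF[7]=C('l')+2=6+2=8
L[8]='a': occ=0, LF[8]=C('a')+0=1+0=1
L[9]='b': occ=0, LF[9]=C('b')+0=4+0=4
L[10]='s': occ=0, LF[10]=C('s')+0=13+0=13
L[11]='a': occ=1, LF[11]=C('a')+1=1+1=2
L[12]='$': occ=0, LF[12]=C('$')+0=0+0=0
L[13]='a': occ=2, LF[13]=C('a')+2=1+2=3

Answer: 6 11 9 12 10 7 5 8 1 4 13 2 0 3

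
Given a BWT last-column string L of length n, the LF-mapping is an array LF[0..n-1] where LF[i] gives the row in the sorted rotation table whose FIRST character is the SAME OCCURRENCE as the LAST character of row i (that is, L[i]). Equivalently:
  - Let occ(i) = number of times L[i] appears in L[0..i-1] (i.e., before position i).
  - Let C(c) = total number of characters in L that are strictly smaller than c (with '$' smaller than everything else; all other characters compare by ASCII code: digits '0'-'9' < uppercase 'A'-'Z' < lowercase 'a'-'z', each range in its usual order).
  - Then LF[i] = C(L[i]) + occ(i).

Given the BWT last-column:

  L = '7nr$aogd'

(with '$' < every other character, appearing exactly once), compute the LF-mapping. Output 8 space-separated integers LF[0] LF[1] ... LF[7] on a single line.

Char counts: '$':1, '7':1, 'a':1, 'd':1, 'g':1, 'n':1, 'o':1, 'r':1
C (first-col start): C('$')=0, C('7')=1, C('a')=2, C('d')=3, C('g')=4, C('n')=5, C('o')=6, C('r')=7
L[0]='7': occ=0, LF[0]=C('7')+0=1+0=1
L[1]='n': occ=0, LF[1]=C('n')+0=5+0=5
L[2]='r': occ=0, LF[2]=C('r')+0=7+0=7
L[3]='$': occ=0, LF[3]=C('$')+0=0+0=0
L[4]='a': occ=0, LF[4]=C('a')+0=2+0=2
L[5]='o': occ=0, LF[5]=C('o')+0=6+0=6
L[6]='g': occ=0, LF[6]=C('g')+0=4+0=4
L[7]='d': occ=0, LF[7]=C('d')+0=3+0=3

Answer: 1 5 7 0 2 6 4 3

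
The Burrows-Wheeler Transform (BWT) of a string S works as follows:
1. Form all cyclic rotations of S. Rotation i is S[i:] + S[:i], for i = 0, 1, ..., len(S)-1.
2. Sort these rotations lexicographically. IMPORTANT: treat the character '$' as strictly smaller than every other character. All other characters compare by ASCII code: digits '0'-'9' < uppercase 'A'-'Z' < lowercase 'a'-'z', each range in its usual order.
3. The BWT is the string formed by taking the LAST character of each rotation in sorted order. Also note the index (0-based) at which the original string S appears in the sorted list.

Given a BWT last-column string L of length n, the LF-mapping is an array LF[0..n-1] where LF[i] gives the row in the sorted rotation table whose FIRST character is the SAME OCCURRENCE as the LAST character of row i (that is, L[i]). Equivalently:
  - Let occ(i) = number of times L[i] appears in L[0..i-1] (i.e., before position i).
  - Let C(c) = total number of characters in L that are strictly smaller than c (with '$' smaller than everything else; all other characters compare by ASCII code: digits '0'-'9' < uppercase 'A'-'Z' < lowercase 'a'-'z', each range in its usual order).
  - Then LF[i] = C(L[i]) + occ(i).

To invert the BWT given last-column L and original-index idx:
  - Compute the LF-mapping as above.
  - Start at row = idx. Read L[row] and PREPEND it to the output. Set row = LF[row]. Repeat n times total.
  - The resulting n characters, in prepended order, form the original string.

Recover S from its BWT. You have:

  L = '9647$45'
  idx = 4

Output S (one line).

LF mapping: 6 4 1 5 0 2 3
Walk LF starting at row 4, prepending L[row]:
  step 1: row=4, L[4]='$', prepend. Next row=LF[4]=0
  step 2: row=0, L[0]='9', prepend. Next row=LF[0]=6
  step 3: row=6, L[6]='5', prepend. Next row=LF[6]=3
  step 4: row=3, L[3]='7', prepend. Next row=LF[3]=5
  step 5: row=5, L[5]='4', prepend. Next row=LF[5]=2
  step 6: row=2, L[2]='4', prepend. Next row=LF[2]=1
  step 7: row=1, L[1]='6', prepend. Next row=LF[1]=4
Reversed output: 644759$

Answer: 644759$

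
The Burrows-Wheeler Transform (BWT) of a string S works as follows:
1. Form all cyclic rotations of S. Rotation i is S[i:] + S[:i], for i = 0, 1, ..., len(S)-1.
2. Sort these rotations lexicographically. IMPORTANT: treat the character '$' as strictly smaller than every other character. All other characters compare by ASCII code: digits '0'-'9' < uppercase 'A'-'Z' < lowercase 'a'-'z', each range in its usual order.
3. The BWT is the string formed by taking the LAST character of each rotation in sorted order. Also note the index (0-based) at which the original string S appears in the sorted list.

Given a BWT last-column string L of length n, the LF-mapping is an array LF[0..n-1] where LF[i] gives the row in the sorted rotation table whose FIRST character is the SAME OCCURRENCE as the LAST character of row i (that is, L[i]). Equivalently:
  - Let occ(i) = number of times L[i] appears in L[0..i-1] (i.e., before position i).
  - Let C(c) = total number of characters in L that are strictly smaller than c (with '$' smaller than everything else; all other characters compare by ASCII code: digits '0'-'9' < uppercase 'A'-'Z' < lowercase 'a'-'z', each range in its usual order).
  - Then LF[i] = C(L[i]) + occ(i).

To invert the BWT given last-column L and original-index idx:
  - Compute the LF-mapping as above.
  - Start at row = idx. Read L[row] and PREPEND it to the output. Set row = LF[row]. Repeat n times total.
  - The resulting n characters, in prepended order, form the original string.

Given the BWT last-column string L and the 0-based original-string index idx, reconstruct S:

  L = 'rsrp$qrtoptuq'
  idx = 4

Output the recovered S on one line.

Answer: qquttrppsorr$

Derivation:
LF mapping: 6 9 7 2 0 4 8 10 1 3 11 12 5
Walk LF starting at row 4, prepending L[row]:
  step 1: row=4, L[4]='$', prepend. Next row=LF[4]=0
  step 2: row=0, L[0]='r', prepend. Next row=LF[0]=6
  step 3: row=6, L[6]='r', prepend. Next row=LF[6]=8
  step 4: row=8, L[8]='o', prepend. Next row=LF[8]=1
  step 5: row=1, L[1]='s', prepend. Next row=LF[1]=9
  step 6: row=9, L[9]='p', prepend. Next row=LF[9]=3
  step 7: row=3, L[3]='p', prepend. Next row=LF[3]=2
  step 8: row=2, L[2]='r', prepend. Next row=LF[2]=7
  step 9: row=7, L[7]='t', prepend. Next row=LF[7]=10
  step 10: row=10, L[10]='t', prepend. Next row=LF[10]=11
  step 11: row=11, L[11]='u', prepend. Next row=LF[11]=12
  step 12: row=12, L[12]='q', prepend. Next row=LF[12]=5
  step 13: row=5, L[5]='q', prepend. Next row=LF[5]=4
Reversed output: qquttrppsorr$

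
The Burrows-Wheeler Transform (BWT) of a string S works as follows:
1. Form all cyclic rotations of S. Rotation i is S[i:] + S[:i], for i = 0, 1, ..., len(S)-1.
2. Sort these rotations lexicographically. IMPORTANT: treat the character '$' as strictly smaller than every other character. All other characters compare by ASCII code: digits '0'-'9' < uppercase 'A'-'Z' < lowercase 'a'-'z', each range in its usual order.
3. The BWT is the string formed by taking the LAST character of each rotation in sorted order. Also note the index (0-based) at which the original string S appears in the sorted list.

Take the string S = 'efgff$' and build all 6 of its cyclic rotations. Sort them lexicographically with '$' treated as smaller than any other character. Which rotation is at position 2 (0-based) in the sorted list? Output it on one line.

Answer: f$efgf

Derivation:
All 6 rotations (rotation i = S[i:]+S[:i]):
  rot[0] = efgff$
  rot[1] = fgff$e
  rot[2] = gff$ef
  rot[3] = ff$efg
  rot[4] = f$efgf
  rot[5] = $efgff
Sorted (with $ < everything):
  sorted[0] = $efgff
  sorted[1] = efgff$
  sorted[2] = f$efgf
  sorted[3] = ff$efg
  sorted[4] = fgff$e
  sorted[5] = gff$ef
sorted[2] = f$efgf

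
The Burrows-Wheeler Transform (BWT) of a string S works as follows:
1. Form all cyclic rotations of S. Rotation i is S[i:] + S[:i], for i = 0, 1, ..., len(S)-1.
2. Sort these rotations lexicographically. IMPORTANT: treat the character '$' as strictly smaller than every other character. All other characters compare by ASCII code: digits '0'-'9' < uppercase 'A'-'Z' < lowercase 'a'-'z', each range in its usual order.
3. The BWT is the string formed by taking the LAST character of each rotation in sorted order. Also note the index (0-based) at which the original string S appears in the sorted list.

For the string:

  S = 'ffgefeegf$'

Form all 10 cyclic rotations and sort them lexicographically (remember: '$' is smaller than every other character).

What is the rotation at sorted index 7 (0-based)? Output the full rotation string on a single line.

Answer: fgefeegf$f

Derivation:
All 10 rotations (rotation i = S[i:]+S[:i]):
  rot[0] = ffgefeegf$
  rot[1] = fgefeegf$f
  rot[2] = gefeegf$ff
  rot[3] = efeegf$ffg
  rot[4] = feegf$ffge
  rot[5] = eegf$ffgef
  rot[6] = egf$ffgefe
  rot[7] = gf$ffgefee
  rot[8] = f$ffgefeeg
  rot[9] = $ffgefeegf
Sorted (with $ < everything):
  sorted[0] = $ffgefeegf
  sorted[1] = eegf$ffgef
  sorted[2] = efeegf$ffg
  sorted[3] = egf$ffgefe
  sorted[4] = f$ffgefeeg
  sorted[5] = feegf$ffge
  sorted[6] = ffgefeegf$
  sorted[7] = fgefeegf$f
  sorted[8] = gefeegf$ff
  sorted[9] = gf$ffgefee
sorted[7] = fgefeegf$f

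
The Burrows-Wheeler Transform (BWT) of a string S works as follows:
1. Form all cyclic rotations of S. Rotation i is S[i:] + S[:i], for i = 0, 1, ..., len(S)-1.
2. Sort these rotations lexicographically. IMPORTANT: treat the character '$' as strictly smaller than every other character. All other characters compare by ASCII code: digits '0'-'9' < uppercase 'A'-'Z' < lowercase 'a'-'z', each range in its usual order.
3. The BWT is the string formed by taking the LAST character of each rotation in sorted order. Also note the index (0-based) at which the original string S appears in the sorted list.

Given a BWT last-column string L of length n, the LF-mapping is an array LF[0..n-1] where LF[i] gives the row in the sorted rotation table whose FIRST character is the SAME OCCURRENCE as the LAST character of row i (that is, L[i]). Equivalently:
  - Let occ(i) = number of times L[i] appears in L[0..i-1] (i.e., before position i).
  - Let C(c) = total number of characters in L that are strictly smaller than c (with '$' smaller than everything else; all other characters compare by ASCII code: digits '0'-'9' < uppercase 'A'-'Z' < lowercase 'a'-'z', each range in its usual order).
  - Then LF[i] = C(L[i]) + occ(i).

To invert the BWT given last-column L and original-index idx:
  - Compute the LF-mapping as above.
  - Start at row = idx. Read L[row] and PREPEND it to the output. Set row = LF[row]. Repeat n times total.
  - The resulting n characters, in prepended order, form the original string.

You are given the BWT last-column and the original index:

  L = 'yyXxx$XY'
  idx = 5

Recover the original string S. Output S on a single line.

Answer: xxYyXXy$

Derivation:
LF mapping: 6 7 1 4 5 0 2 3
Walk LF starting at row 5, prepending L[row]:
  step 1: row=5, L[5]='$', prepend. Next row=LF[5]=0
  step 2: row=0, L[0]='y', prepend. Next row=LF[0]=6
  step 3: row=6, L[6]='X', prepend. Next row=LF[6]=2
  step 4: row=2, L[2]='X', prepend. Next row=LF[2]=1
  step 5: row=1, L[1]='y', prepend. Next row=LF[1]=7
  step 6: row=7, L[7]='Y', prepend. Next row=LF[7]=3
  step 7: row=3, L[3]='x', prepend. Next row=LF[3]=4
  step 8: row=4, L[4]='x', prepend. Next row=LF[4]=5
Reversed output: xxYyXXy$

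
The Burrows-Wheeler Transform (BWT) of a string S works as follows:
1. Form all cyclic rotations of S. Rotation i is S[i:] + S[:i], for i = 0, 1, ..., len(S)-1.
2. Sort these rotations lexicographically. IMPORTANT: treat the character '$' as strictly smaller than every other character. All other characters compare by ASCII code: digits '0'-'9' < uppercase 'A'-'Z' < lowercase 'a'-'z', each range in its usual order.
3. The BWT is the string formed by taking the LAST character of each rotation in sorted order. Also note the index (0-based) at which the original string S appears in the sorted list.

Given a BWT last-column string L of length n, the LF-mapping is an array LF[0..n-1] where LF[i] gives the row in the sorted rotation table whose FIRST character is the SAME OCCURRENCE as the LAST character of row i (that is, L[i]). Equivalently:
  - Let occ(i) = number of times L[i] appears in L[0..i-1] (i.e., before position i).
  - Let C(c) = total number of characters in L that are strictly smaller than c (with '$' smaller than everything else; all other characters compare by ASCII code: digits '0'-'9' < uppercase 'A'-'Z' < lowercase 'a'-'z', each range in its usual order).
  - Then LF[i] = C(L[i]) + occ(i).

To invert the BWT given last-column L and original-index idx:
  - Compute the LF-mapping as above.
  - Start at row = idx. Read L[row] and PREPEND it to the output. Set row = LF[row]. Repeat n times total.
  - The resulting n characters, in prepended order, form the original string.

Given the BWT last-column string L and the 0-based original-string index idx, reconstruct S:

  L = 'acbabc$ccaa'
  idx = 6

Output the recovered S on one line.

Answer: baccbaacca$

Derivation:
LF mapping: 1 7 5 2 6 8 0 9 10 3 4
Walk LF starting at row 6, prepending L[row]:
  step 1: row=6, L[6]='$', prepend. Next row=LF[6]=0
  step 2: row=0, L[0]='a', prepend. Next row=LF[0]=1
  step 3: row=1, L[1]='c', prepend. Next row=LF[1]=7
  step 4: row=7, L[7]='c', prepend. Next row=LF[7]=9
  step 5: row=9, L[9]='a', prepend. Next row=LF[9]=3
  step 6: row=3, L[3]='a', prepend. Next row=LF[3]=2
  step 7: row=2, L[2]='b', prepend. Next row=LF[2]=5
  step 8: row=5, L[5]='c', prepend. Next row=LF[5]=8
  step 9: row=8, L[8]='c', prepend. Next row=LF[8]=10
  step 10: row=10, L[10]='a', prepend. Next row=LF[10]=4
  step 11: row=4, L[4]='b', prepend. Next row=LF[4]=6
Reversed output: baccbaacca$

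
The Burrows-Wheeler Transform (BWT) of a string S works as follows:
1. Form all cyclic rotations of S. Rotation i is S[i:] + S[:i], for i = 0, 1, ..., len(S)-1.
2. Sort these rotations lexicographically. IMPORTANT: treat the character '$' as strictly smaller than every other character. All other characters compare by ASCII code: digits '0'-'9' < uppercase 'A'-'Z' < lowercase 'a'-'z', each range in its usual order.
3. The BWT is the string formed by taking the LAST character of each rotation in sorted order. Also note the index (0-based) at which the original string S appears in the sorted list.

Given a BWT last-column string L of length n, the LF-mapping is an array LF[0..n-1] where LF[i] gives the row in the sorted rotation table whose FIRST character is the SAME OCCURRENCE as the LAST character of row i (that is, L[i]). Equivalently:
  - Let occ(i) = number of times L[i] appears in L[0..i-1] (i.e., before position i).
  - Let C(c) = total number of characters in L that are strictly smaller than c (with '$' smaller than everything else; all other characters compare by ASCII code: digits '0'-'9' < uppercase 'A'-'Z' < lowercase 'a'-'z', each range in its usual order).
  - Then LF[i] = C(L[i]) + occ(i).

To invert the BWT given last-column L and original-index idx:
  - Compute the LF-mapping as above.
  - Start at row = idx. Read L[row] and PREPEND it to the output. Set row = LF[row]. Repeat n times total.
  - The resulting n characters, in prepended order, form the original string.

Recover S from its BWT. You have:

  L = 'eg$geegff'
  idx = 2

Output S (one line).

LF mapping: 1 6 0 7 2 3 8 4 5
Walk LF starting at row 2, prepending L[row]:
  step 1: row=2, L[2]='$', prepend. Next row=LF[2]=0
  step 2: row=0, L[0]='e', prepend. Next row=LF[0]=1
  step 3: row=1, L[1]='g', prepend. Next row=LF[1]=6
  step 4: row=6, L[6]='g', prepend. Next row=LF[6]=8
  step 5: row=8, L[8]='f', prepend. Next row=LF[8]=5
  step 6: row=5, L[5]='e', prepend. Next row=LF[5]=3
  step 7: row=3, L[3]='g', prepend. Next row=LF[3]=7
  step 8: row=7, L[7]='f', prepend. Next row=LF[7]=4
  step 9: row=4, L[4]='e', prepend. Next row=LF[4]=2
Reversed output: efgefgge$

Answer: efgefgge$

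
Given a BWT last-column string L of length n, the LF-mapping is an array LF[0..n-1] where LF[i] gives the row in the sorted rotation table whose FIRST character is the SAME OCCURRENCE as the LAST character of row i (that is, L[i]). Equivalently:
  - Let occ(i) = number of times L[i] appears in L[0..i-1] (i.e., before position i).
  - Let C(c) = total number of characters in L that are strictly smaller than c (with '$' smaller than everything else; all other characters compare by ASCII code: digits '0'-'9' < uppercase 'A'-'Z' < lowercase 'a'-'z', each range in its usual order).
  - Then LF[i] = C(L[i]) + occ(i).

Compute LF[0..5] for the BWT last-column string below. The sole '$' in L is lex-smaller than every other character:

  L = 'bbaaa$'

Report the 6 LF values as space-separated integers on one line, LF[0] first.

Char counts: '$':1, 'a':3, 'b':2
C (first-col start): C('$')=0, C('a')=1, C('b')=4
L[0]='b': occ=0, LF[0]=C('b')+0=4+0=4
L[1]='b': occ=1, LF[1]=C('b')+1=4+1=5
L[2]='a': occ=0, LF[2]=C('a')+0=1+0=1
L[3]='a': occ=1, LF[3]=C('a')+1=1+1=2
L[4]='a': occ=2, LF[4]=C('a')+2=1+2=3
L[5]='$': occ=0, LF[5]=C('$')+0=0+0=0

Answer: 4 5 1 2 3 0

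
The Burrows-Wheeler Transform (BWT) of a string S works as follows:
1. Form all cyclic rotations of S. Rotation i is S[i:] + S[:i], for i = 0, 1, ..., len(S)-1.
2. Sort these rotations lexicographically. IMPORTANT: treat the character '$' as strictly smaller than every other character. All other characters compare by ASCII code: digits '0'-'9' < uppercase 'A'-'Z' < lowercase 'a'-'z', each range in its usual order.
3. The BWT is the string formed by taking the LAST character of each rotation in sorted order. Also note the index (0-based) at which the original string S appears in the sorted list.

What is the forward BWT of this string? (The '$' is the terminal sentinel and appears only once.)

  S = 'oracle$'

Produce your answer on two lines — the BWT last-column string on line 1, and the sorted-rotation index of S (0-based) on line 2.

Answer: eralc$o
5

Derivation:
All 7 rotations (rotation i = S[i:]+S[:i]):
  rot[0] = oracle$
  rot[1] = racle$o
  rot[2] = acle$or
  rot[3] = cle$ora
  rot[4] = le$orac
  rot[5] = e$oracl
  rot[6] = $oracle
Sorted (with $ < everything):
  sorted[0] = $oracle  (last char: 'e')
  sorted[1] = acle$or  (last char: 'r')
  sorted[2] = cle$ora  (last char: 'a')
  sorted[3] = e$oracl  (last char: 'l')
  sorted[4] = le$orac  (last char: 'c')
  sorted[5] = oracle$  (last char: '$')
  sorted[6] = racle$o  (last char: 'o')
Last column: eralc$o
Original string S is at sorted index 5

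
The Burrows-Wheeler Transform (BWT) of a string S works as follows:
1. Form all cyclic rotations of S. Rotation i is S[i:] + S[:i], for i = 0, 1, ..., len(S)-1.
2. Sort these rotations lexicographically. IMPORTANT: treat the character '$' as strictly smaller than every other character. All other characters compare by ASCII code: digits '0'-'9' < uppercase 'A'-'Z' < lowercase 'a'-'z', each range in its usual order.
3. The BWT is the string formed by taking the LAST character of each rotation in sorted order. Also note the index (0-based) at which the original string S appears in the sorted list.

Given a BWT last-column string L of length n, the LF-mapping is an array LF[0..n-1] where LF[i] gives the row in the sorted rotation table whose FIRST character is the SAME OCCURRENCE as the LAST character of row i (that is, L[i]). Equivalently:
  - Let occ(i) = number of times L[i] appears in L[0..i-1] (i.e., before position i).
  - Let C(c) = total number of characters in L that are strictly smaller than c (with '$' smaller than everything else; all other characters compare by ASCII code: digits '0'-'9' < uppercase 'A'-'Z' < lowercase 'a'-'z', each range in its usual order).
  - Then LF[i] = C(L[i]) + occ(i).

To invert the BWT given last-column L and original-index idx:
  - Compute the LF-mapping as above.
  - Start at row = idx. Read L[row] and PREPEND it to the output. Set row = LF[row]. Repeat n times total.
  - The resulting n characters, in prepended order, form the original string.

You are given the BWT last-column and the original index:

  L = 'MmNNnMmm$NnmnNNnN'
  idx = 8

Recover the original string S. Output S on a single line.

Answer: NnnmmNnmNnNNMNmM$

Derivation:
LF mapping: 1 9 3 4 13 2 10 11 0 5 14 12 15 6 7 16 8
Walk LF starting at row 8, prepending L[row]:
  step 1: row=8, L[8]='$', prepend. Next row=LF[8]=0
  step 2: row=0, L[0]='M', prepend. Next row=LF[0]=1
  step 3: row=1, L[1]='m', prepend. Next row=LF[1]=9
  step 4: row=9, L[9]='N', prepend. Next row=LF[9]=5
  step 5: row=5, L[5]='M', prepend. Next row=LF[5]=2
  step 6: row=2, L[2]='N', prepend. Next row=LF[2]=3
  step 7: row=3, L[3]='N', prepend. Next row=LF[3]=4
  step 8: row=4, L[4]='n', prepend. Next row=LF[4]=13
  step 9: row=13, L[13]='N', prepend. Next row=LF[13]=6
  step 10: row=6, L[6]='m', prepend. Next row=LF[6]=10
  step 11: row=10, L[10]='n', prepend. Next row=LF[10]=14
  step 12: row=14, L[14]='N', prepend. Next row=LF[14]=7
  step 13: row=7, L[7]='m', prepend. Next row=LF[7]=11
  step 14: row=11, L[11]='m', prepend. Next row=LF[11]=12
  step 15: row=12, L[12]='n', prepend. Next row=LF[12]=15
  step 16: row=15, L[15]='n', prepend. Next row=LF[15]=16
  step 17: row=16, L[16]='N', prepend. Next row=LF[16]=8
Reversed output: NnnmmNnmNnNNMNmM$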